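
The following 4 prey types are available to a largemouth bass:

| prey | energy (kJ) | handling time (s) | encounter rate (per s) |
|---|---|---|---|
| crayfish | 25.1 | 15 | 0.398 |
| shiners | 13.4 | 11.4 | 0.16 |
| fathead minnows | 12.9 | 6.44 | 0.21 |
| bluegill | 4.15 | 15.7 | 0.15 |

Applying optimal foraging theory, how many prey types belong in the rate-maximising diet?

Profitabilities (E/h, kJ/s): fathead minnows 2, crayfish 1.67, shiners 1.18, bluegill 0.264. Add prey in this order while the next type's profitability exceeds the intake rate on those already taken.
Rate on top 1: 1.152. crayfish: 1.67 > 1.152 → include.
Rate on top 2: 1.526. shiners: 1.18 < 1.526 → exclude; stop.
Optimal diet: fathead minnows, crayfish — 2 of 4 types.

2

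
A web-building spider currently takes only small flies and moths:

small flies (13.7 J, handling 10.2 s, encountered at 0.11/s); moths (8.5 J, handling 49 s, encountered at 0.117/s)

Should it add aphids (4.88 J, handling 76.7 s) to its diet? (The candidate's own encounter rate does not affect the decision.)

Intake rate on the current diet: R = (0.11×13.7 + 0.117×8.5) / (1 + 0.11×10.2 + 0.117×49) = 2.502/7.855 = 0.3185 J/s.
Profitability of aphids: 4.88/76.7 = 0.06362 J/s.
Since 0.06362 < R, time spent handling aphids is better spent searching.

No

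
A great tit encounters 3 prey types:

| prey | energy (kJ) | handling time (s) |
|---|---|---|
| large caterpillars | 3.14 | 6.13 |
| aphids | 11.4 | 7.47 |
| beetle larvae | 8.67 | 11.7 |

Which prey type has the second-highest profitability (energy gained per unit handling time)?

beetle larvae

In descending order of E/h:
aphids: 11.4/7.47 = 1.53 kJ/s
beetle larvae: 8.67/11.7 = 0.741 kJ/s
large caterpillars: 3.14/6.13 = 0.512 kJ/s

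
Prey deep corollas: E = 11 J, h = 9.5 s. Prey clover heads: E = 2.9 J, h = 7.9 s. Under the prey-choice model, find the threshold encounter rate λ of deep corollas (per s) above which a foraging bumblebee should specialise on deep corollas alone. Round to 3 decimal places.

At the threshold, the rate on deep corollas alone equals the profitability of clover heads: λ·11/(1 + λ·9.5) = 2.9/7.9 = 0.3671.
Rearranging, λ(11 − 0.3671×9.5) = 0.3671, so λ = 0.3671/7.513 = 0.04886 per s.

0.049 per s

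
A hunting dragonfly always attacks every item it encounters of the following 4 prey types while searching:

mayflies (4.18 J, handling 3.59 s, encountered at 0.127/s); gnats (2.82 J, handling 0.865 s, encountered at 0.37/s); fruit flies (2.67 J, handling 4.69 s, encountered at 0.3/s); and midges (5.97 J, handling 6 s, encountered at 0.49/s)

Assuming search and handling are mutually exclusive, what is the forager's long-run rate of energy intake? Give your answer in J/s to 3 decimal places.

R = (0.127×4.18 + 0.37×2.82 + 0.3×2.67 + 0.49×5.97) / (1 + 0.127×3.59 + 0.37×0.865 + 0.3×4.69 + 0.49×6) = 5.301/6.123 = 0.8657 J/s.

0.866 J/s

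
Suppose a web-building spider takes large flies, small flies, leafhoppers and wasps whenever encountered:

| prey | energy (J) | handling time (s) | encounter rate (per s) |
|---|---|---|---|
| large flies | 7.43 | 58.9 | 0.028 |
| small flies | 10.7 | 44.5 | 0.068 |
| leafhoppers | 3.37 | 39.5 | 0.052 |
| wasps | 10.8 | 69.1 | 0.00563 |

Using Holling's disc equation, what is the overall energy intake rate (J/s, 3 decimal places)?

0.144 J/s

Energy encountered per unit search time: 0.028×7.43 + 0.068×10.7 + 0.052×3.37 + 0.00563×10.8 = 1.172 J/s.
Handling time per unit search time: 0.028×58.9 + 0.068×44.5 + 0.052×39.5 + 0.00563×69.1 = 7.118.
Rate = 1.172/(1 + 7.118) = 0.1443 J/s.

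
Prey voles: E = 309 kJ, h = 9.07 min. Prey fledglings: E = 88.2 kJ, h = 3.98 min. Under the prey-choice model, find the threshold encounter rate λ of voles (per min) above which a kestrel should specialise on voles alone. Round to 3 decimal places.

The zero-one rule: include fledglings iff E₂/h₂ > λE₁/(1+λh₁). Equality gives the switch point.
λE₁h₂ = E₂ + λE₂h₁ ⇒ λ = E₂/(E₁h₂ − E₂h₁) = 88.2/(1230 − 800) = 0.2052 per min.

0.205 per min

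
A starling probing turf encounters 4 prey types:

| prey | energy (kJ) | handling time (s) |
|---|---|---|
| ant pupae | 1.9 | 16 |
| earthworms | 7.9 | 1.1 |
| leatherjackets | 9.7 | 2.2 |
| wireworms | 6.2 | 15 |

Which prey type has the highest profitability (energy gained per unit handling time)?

earthworms

Profitability E/h (kJ/s): ant pupae = 1.9/16 = 0.119, earthworms = 7.9/1.1 = 7.18, leatherjackets = 9.7/2.2 = 4.41, wireworms = 6.2/15 = 0.413.
Ranked: earthworms > leatherjackets > wireworms > ant pupae.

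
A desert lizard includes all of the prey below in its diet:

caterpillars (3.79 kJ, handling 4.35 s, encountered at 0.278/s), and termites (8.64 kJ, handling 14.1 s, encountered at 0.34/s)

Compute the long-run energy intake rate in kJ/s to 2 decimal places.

R = (0.278×3.79 + 0.34×8.64) / (1 + 0.278×4.35 + 0.34×14.1) = 3.991/7.003 = 0.5699 kJ/s.

0.57 kJ/s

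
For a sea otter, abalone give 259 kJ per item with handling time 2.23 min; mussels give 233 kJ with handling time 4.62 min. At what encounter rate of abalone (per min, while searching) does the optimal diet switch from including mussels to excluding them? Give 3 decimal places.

0.344 per min

The zero-one rule: include mussels iff E₂/h₂ > λE₁/(1+λh₁). Equality gives the switch point.
λE₁h₂ = E₂ + λE₂h₁ ⇒ λ = E₂/(E₁h₂ − E₂h₁) = 233/(1197 − 519.6) = 0.3442 per min.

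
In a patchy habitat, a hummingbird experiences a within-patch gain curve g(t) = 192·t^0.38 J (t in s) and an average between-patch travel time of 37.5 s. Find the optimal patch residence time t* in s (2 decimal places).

22.98 s

By the marginal value theorem, leave when the instantaneous gain rate g'(t) equals the habitat-wide average g(t)/(T + t).
g'(t) = 0.38·192·t^-0.62. Setting 0.38·192·t^-0.62 = 192·t^0.38/(37.5+t) gives 0.38(37.5+t) = t, so 0.62·t = 0.38×37.5.
t* = 0.38×37.5/0.62 = 22.98 s.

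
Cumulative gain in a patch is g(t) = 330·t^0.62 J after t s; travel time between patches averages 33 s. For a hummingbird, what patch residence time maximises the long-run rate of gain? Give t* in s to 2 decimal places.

Maximise g(t)/(T+t): set derivative to zero → g'(t)(T+t) = g(t).
g'(t) = 0.62·330·t^-0.38. Setting 0.62·330·t^-0.38 = 330·t^0.62/(33+t) gives 0.62(33+t) = t, so 0.38·t = 0.62×33.
t* = 0.62×33/0.38 = 53.84 s.

53.84 s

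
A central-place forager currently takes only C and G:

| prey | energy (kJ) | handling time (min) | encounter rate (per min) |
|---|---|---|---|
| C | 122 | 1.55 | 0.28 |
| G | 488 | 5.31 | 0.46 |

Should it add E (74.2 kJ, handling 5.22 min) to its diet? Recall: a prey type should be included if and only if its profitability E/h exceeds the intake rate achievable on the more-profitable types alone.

No

On C and G alone, R = ΣλE/(1+Σλh) = 258.6/3.877 = 66.72 kJ/min.
E: E/h = 74.2/5.22 = 14.21 kJ/min.
Since 14.21 < R, time spent handling E is better spent searching.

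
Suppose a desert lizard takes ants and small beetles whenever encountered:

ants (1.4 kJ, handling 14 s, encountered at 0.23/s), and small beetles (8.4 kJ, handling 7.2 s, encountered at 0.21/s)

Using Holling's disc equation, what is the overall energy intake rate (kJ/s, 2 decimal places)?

0.36 kJ/s

Energy encountered per unit search time: 0.23×1.4 + 0.21×8.4 = 2.086 kJ/s.
Handling time per unit search time: 0.23×14 + 0.21×7.2 = 4.732.
Rate = 2.086/(1 + 4.732) = 0.3639 kJ/s.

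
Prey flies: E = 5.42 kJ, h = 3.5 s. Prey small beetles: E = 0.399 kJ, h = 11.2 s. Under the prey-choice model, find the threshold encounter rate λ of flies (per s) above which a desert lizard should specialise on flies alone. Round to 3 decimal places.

0.007 per s

At the threshold, the rate on flies alone equals the profitability of small beetles: λ·5.42/(1 + λ·3.5) = 0.399/11.2 = 0.03563.
Rearranging, λ(5.42 − 0.03563×3.5) = 0.03563, so λ = 0.03563/5.295 = 0.006728 per s.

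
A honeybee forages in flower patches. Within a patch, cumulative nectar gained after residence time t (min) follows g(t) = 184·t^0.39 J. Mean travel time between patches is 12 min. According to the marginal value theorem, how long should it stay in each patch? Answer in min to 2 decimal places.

By the marginal value theorem, leave when the instantaneous gain rate g'(t) equals the habitat-wide average g(t)/(T + t).
g'(t) = 0.39·184·t^-0.61. Setting 0.39·184·t^-0.61 = 184·t^0.39/(12+t) gives 0.39(12+t) = t, so 0.61·t = 0.39×12.
t* = 0.39×12/0.61 = 7.672 min.

7.67 min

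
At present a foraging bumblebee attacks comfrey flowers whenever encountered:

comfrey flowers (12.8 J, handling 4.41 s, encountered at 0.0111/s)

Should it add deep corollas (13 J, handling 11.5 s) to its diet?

Intake rate on the current diet: R = (0.0111×12.8) / (1 + 0.0111×4.41) = 0.1421/1.049 = 0.1354 J/s.
Profitability of deep corollas: 13/11.5 = 1.13 J/s.
Since 1.13 > R, including deep corollas increases the long-run rate.

Yes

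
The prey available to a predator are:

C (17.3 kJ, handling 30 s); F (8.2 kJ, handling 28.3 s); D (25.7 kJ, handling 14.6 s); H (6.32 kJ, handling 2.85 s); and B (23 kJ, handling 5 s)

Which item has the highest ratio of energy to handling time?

B

In descending order of E/h:
B: 23/5 = 4.6 kJ/s
H: 6.32/2.85 = 2.22 kJ/s
D: 25.7/14.6 = 1.76 kJ/s
C: 17.3/30 = 0.577 kJ/s
F: 8.2/28.3 = 0.29 kJ/s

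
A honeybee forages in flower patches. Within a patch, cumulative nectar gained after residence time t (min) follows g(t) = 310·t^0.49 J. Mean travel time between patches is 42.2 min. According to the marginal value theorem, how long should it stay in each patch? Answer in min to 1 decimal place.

40.5 min

By the marginal value theorem, leave when the instantaneous gain rate g'(t) equals the habitat-wide average g(t)/(T + t).
g'(t) = 0.49·310·t^-0.51. Setting 0.49·310·t^-0.51 = 310·t^0.49/(42.2+t) gives 0.49(42.2+t) = t, so 0.51·t = 0.49×42.2.
t* = 0.49×42.2/0.51 = 40.55 min.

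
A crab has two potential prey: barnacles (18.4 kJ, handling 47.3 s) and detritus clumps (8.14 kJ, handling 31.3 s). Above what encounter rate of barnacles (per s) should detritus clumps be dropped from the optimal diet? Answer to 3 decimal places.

The zero-one rule: include detritus clumps iff E₂/h₂ > λE₁/(1+λh₁). Equality gives the switch point.
λE₁h₂ = E₂ + λE₂h₁ ⇒ λ = E₂/(E₁h₂ − E₂h₁) = 8.14/(575.9 − 385) = 0.04264 per s.

0.043 per s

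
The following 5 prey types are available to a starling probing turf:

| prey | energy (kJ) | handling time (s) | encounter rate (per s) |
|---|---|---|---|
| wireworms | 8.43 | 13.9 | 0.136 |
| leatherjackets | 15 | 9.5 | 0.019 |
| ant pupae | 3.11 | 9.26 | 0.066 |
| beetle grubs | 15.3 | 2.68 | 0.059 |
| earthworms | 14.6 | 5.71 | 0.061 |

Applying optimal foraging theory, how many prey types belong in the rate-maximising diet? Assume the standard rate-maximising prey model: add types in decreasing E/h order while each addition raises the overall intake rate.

Profitabilities (E/h, kJ/s): beetle grubs 5.71, earthworms 2.56, leatherjackets 1.58, wireworms 0.606, ant pupae 0.336. Add prey in this order while the next type's profitability exceeds the intake rate on those already taken.
Rate on top 1: 0.7795. earthworms: 2.56 > 0.7795 → include.
Rate on top 2: 1.19. leatherjackets: 1.58 > 1.19 → include.
Rate on top 3: 1.232. wireworms: 0.606 < 1.232 → exclude; stop.
Optimal diet: beetle grubs, earthworms, leatherjackets — 3 of 5 types.

3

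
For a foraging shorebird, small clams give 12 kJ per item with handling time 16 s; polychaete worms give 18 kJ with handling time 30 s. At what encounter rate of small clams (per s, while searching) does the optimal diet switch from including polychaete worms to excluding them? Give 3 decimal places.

0.250 per s

At the threshold, the rate on small clams alone equals the profitability of polychaete worms: λ·12/(1 + λ·16) = 18/30 = 0.6.
Rearranging, λ(12 − 0.6×16) = 0.6, so λ = 0.6/2.4 = 0.25 per s.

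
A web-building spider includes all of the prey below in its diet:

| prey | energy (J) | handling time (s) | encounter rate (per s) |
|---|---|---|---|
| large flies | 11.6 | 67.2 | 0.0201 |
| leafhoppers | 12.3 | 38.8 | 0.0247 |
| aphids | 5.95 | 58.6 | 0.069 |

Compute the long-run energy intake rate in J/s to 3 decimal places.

R = (0.0201×11.6 + 0.0247×12.3 + 0.069×5.95) / (1 + 0.0201×67.2 + 0.0247×38.8 + 0.069×58.6) = 0.9475/7.352 = 0.1289 J/s.

0.129 J/s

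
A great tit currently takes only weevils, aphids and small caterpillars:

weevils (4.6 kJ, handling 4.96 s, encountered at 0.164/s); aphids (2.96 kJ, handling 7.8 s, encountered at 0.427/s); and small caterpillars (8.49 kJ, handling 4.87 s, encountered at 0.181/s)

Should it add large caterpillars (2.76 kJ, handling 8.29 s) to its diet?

No

On weevils, aphids and small caterpillars alone, R = ΣλE/(1+Σλh) = 3.555/6.026 = 0.59 kJ/s.
large caterpillars: E/h = 2.76/8.29 = 0.3329 kJ/s.
Since 0.3329 < R, time spent handling large caterpillars is better spent searching.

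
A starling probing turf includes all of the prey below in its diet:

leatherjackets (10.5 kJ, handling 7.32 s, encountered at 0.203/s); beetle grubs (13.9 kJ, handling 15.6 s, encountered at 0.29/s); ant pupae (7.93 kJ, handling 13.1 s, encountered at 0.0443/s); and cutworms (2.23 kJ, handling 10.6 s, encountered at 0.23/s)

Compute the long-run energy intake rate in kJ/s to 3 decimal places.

0.701 kJ/s

Energy encountered per unit search time: 0.203×10.5 + 0.29×13.9 + 0.0443×7.93 + 0.23×2.23 = 7.027 kJ/s.
Handling time per unit search time: 0.203×7.32 + 0.29×15.6 + 0.0443×13.1 + 0.23×10.6 = 9.028.
Rate = 7.027/(1 + 9.028) = 0.7007 kJ/s.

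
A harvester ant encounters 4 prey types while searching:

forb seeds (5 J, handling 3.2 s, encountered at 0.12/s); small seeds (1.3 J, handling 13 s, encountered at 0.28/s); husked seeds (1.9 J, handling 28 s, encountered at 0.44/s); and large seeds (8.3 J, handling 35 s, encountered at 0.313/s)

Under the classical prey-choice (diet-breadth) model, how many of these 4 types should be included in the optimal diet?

Rank by E/h (J/s): forb seeds 1.56, large seeds 0.237, small seeds 0.1, husked seeds 0.0679. Include each in turn until the next type's E/h falls below the running intake rate.
Rate on top 1: 0.4335. large seeds: 0.237 < 0.4335 → exclude; stop.
Optimal diet: forb seeds — 1 of 4 types.

1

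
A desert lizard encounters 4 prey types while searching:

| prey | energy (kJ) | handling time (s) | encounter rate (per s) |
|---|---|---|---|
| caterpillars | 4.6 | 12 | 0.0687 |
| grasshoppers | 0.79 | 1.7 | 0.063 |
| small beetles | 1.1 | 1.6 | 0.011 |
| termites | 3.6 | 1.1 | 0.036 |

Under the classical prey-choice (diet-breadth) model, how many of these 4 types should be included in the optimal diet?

Rank by E/h (kJ/s): termites 3.27, small beetles 0.688, grasshoppers 0.465, caterpillars 0.383. Include each in turn until the next type's E/h falls below the running intake rate.
Rate on top 1: 0.1247. small beetles: 0.688 > 0.1247 → include.
Rate on top 2: 0.134. grasshoppers: 0.465 > 0.134 → include.
Rate on top 3: 0.1645. caterpillars: 0.383 > 0.1645 → include.
Optimal diet: termites, small beetles, grasshoppers, caterpillars — 4 of 4 types.

4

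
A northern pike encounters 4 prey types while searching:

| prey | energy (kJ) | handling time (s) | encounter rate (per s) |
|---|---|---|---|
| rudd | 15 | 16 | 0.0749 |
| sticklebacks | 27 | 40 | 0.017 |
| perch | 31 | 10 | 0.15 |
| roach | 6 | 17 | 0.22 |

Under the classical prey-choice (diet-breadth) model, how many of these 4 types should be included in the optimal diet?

1

Rank by E/h (kJ/s): perch 3.1, rudd 0.938, sticklebacks 0.675, roach 0.353. Include each in turn until the next type's E/h falls below the running intake rate.
Rate on top 1: 1.86. rudd: 0.938 < 1.86 → exclude; stop.
Optimal diet: perch — 1 of 4 types.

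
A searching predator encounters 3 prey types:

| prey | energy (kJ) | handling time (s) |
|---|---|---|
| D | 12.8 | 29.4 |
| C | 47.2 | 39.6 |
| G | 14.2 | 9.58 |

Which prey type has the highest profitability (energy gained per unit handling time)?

In descending order of E/h:
G: 14.2/9.58 = 1.48 kJ/s
C: 47.2/39.6 = 1.19 kJ/s
D: 12.8/29.4 = 0.435 kJ/s

G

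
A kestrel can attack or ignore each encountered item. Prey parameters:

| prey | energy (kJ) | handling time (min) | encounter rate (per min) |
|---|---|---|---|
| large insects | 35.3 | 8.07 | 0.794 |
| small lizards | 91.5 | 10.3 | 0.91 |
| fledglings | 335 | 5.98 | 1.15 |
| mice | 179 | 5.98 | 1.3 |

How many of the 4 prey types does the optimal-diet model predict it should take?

Rank by E/h (kJ/min): fledglings 56, mice 29.9, small lizards 8.88, large insects 4.37. Include each in turn until the next type's E/h falls below the running intake rate.
Rate on top 1: 48.91. mice: 29.9 < 48.91 → exclude; stop.
Optimal diet: fledglings — 1 of 4 types.

1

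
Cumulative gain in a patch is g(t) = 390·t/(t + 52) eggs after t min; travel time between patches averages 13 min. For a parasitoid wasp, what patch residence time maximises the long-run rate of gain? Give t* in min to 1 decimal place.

26.0 min

Optimal t* satisfies g'(t*) = g(t*)/(T + t*).
g'(t) = 390·52/(t + 52)². Setting 390·52/(t+52)² = 390t/[(t+52)(13+t)] gives 52(13+t) = t(t+52), so t² = 52×13 = 676.
t* = √676 = 26 min.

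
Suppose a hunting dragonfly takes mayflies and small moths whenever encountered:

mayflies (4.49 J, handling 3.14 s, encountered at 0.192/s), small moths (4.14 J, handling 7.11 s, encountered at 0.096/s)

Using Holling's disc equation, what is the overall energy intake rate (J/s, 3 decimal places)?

0.551 J/s

Energy encountered per unit search time: 0.192×4.49 + 0.096×4.14 = 1.26 J/s.
Handling time per unit search time: 0.192×3.14 + 0.096×7.11 = 1.285.
Rate = 1.26/(1 + 1.285) = 0.5511 J/s.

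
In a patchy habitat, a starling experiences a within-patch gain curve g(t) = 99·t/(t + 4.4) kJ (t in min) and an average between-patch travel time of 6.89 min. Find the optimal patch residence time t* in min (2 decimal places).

Optimal t* satisfies g'(t*) = g(t*)/(T + t*).
g'(t) = 99·4.4/(t + 4.4)². Setting 99·4.4/(t+4.4)² = 99t/[(t+4.4)(6.89+t)] gives 4.4(6.89+t) = t(t+4.4), so t² = 4.4×6.89 = 30.32.
t* = √30.32 = 5.506 min.

5.51 min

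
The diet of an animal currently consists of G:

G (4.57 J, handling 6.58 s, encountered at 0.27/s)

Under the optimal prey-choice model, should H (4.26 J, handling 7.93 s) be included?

On G alone, R = ΣλE/(1+Σλh) = 1.234/2.777 = 0.4444 J/s.
H: E/h = 4.26/7.93 = 0.5372 J/s.
Since 0.5372 > R, including H increases the long-run rate.

Yes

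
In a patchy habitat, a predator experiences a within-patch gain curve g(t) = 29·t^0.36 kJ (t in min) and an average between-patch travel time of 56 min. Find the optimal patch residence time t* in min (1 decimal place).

Optimal t* satisfies g'(t*) = g(t*)/(T + t*).
g'(t) = 0.36·29·t^-0.64. Setting 0.36·29·t^-0.64 = 29·t^0.36/(56+t) gives 0.36(56+t) = t, so 0.64·t = 0.36×56.
t* = 0.36×56/0.64 = 31.5 min.

31.5 min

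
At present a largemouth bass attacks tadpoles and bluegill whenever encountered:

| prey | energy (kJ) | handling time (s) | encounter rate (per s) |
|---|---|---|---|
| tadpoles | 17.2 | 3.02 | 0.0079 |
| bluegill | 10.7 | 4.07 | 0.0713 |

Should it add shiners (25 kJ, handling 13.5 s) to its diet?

Yes

Current rate: (0.0079×17.2 + 0.0713×10.7)/(1 + 0.0079×3.02 + 0.0713×4.07) = 0.684 kJ/s.
Profitability of shiners: 25/13.5 = 1.852 kJ/s.
1.852 > 0.684, so adding shiners raises the average — include it.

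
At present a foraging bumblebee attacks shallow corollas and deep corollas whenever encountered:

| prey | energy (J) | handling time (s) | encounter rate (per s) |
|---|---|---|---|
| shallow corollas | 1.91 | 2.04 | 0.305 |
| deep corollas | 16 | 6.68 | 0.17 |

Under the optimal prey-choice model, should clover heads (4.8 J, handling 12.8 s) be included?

No

Current rate: (0.305×1.91 + 0.17×16)/(1 + 0.305×2.04 + 0.17×6.68) = 1.198 J/s.
clover heads: E/h = 4.8/12.8 = 0.375 J/s.
Since 0.375 < R, time spent handling clover heads is better spent searching.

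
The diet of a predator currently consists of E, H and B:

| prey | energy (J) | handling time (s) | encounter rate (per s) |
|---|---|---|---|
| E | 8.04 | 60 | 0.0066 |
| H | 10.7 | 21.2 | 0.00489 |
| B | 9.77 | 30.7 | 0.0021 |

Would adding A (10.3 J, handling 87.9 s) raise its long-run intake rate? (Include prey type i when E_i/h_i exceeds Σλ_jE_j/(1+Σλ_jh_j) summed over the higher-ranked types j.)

Yes

Current rate: (0.0066×8.04 + 0.00489×10.7 + 0.0021×9.77)/(1 + 0.0066×60 + 0.00489×21.2 + 0.0021×30.7) = 0.08049 J/s.
A: E/h = 10.3/87.9 = 0.1172 J/s.
0.1172 > 0.08049, so adding A raises the average — include it.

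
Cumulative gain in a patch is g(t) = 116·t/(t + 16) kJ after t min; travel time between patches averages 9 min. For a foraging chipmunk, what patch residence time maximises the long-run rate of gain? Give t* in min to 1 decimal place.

12.0 min

By the marginal value theorem, leave when the instantaneous gain rate g'(t) equals the habitat-wide average g(t)/(T + t).
g'(t) = 116·16/(t + 16)². Setting 116·16/(t+16)² = 116t/[(t+16)(9+t)] gives 16(9+t) = t(t+16), so t² = 16×9 = 144.
t* = √144 = 12 min.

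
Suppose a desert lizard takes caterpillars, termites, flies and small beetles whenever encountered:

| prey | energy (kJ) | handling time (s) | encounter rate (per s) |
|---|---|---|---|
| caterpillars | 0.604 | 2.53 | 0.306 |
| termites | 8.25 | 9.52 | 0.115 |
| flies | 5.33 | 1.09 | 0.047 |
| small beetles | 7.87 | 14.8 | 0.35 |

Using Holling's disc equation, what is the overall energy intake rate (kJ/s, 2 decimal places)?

0.51 kJ/s

Energy encountered per unit search time: 0.306×0.604 + 0.115×8.25 + 0.047×5.33 + 0.35×7.87 = 4.139 kJ/s.
Handling time per unit search time: 0.306×2.53 + 0.115×9.52 + 0.047×1.09 + 0.35×14.8 = 7.1.
Rate = 4.139/(1 + 7.1) = 0.5109 kJ/s.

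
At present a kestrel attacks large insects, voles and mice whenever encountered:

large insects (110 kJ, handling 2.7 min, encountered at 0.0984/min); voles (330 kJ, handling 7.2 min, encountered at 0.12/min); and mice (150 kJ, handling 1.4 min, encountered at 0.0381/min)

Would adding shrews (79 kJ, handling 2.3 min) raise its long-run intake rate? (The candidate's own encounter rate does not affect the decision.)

Yes

Current rate: (0.0984×110 + 0.12×330 + 0.0381×150)/(1 + 0.0984×2.7 + 0.12×7.2 + 0.0381×1.4) = 25.72 kJ/min.
Profitability of shrews: 79/2.3 = 34.35 kJ/min.
Since 34.35 > R, including shrews increases the long-run rate.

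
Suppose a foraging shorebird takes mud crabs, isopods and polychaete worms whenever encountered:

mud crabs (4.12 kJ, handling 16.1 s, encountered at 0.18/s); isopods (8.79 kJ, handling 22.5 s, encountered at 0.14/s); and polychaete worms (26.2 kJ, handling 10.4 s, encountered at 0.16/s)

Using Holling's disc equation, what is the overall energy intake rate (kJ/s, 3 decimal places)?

0.708 kJ/s

Energy encountered per unit search time: 0.18×4.12 + 0.14×8.79 + 0.16×26.2 = 6.164 kJ/s.
Handling time per unit search time: 0.18×16.1 + 0.14×22.5 + 0.16×10.4 = 7.712.
Rate = 6.164/(1 + 7.712) = 0.7076 kJ/s.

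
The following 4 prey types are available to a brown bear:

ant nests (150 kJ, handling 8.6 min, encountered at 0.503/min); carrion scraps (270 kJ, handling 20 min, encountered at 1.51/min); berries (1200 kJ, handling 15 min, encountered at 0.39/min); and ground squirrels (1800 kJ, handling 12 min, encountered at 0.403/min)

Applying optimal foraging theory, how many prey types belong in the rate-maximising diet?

E/h in descending order: ground squirrels 150, berries 80, ant nests 17.4, carrion scraps 13.5 kJ/min. The optimal diet is the largest prefix of this list for which every included type satisfies E_i/h_i > R on the types above it.
Rate on top 1: 124.3. berries: 80 < 124.3 → exclude; stop.
Optimal diet: ground squirrels — 1 of 4 types.

1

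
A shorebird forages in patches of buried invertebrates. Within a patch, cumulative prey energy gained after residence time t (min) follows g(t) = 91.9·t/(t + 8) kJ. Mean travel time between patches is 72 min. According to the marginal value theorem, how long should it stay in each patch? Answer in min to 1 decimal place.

By the marginal value theorem, leave when the instantaneous gain rate g'(t) equals the habitat-wide average g(t)/(T + t).
g'(t) = 91.9·8/(t + 8)². Setting 91.9·8/(t+8)² = 91.9t/[(t+8)(72+t)] gives 8(72+t) = t(t+8), so t² = 8×72 = 576.
t* = √576 = 24 min.

24.0 min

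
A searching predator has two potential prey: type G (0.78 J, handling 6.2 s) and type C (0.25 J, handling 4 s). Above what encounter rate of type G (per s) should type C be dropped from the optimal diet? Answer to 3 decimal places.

0.159 per s

Drop type C once their profitability E₂/h₂ falls below the rate achievable on type G alone: E₂/h₂ = λE₁/(1 + λh₁).
Solve for λ: λE₁h₂ = E₂(1 + λh₁) → λ(E₁h₂ − E₂h₁) = E₂ → λ = E₂/(E₁h₂ − E₂h₁).
λ = 0.25/(0.78×4 − 0.25×6.2) = 0.25/1.57 = 0.1592 per s.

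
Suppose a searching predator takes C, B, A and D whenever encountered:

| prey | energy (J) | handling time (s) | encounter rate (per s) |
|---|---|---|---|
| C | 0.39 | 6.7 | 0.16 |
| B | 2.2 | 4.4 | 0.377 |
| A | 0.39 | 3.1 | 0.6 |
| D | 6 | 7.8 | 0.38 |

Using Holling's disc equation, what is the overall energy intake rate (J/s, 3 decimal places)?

R = Σλ_iE_i / (1 + Σλ_ih_i)
Numerator: 0.16×0.39 + 0.377×2.2 + 0.6×0.39 + 0.38×6 = 3.406
Denominator: 1 + 0.16×6.7 + 0.377×4.4 + 0.6×3.1 + 0.38×7.8 = 8.555
R = 3.406/8.555 = 0.3981 J/s

0.398 J/s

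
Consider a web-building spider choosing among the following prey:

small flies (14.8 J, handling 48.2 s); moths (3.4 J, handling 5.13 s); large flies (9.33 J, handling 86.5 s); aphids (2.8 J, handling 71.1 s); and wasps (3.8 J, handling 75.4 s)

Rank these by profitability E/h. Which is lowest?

aphids

In descending order of E/h:
moths: 3.4/5.13 = 0.663 J/s
small flies: 14.8/48.2 = 0.307 J/s
large flies: 9.33/86.5 = 0.108 J/s
wasps: 3.8/75.4 = 0.0504 J/s
aphids: 2.8/71.1 = 0.0394 J/s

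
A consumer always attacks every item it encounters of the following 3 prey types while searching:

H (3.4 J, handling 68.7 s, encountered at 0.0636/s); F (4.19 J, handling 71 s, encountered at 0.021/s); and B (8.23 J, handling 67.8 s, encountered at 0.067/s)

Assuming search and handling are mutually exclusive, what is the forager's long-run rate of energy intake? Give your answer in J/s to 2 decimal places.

R = (0.0636×3.4 + 0.021×4.19 + 0.067×8.23) / (1 + 0.0636×68.7 + 0.021×71 + 0.067×67.8) = 0.8556/11.4 = 0.07504 J/s.

0.08 J/s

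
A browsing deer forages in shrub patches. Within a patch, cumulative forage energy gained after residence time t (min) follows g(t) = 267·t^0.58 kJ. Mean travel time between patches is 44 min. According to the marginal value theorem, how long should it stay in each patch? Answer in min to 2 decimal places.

Optimal t* satisfies g'(t*) = g(t*)/(T + t*).
g'(t) = 0.58·267·t^-0.42. Setting 0.58·267·t^-0.42 = 267·t^0.58/(44+t) gives 0.58(44+t) = t, so 0.42·t = 0.58×44.
t* = 0.58×44/0.42 = 60.76 min.

60.76 min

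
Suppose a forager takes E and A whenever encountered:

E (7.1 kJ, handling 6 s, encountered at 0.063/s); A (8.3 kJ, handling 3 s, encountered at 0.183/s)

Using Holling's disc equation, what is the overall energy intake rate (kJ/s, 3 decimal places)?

1.020 kJ/s

R = Σλ_iE_i / (1 + Σλ_ih_i)
Numerator: 0.063×7.1 + 0.183×8.3 = 1.966
Denominator: 1 + 0.063×6 + 0.183×3 = 1.927
R = 1.966/1.927 = 1.02 kJ/s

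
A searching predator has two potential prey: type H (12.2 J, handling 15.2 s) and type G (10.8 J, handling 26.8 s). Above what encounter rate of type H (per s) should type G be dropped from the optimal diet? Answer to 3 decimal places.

0.066 per s

The zero-one rule: include type G iff E₂/h₂ > λE₁/(1+λh₁). Equality gives the switch point.
λE₁h₂ = E₂ + λE₂h₁ ⇒ λ = E₂/(E₁h₂ − E₂h₁) = 10.8/(327 − 164.2) = 0.06634 per s.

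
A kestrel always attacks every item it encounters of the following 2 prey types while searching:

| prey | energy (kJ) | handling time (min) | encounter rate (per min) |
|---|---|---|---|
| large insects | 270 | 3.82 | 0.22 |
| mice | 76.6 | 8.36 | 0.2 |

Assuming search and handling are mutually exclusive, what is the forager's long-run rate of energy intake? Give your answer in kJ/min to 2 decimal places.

21.27 kJ/min

R = Σλ_iE_i / (1 + Σλ_ih_i)
Numerator: 0.22×270 + 0.2×76.6 = 74.72
Denominator: 1 + 0.22×3.82 + 0.2×8.36 = 3.512
R = 74.72/3.512 = 21.27 kJ/min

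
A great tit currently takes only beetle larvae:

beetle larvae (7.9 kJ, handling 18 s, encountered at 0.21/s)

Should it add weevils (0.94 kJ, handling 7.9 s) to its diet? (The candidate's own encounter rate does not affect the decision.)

No

Current rate: (0.21×7.9)/(1 + 0.21×18) = 0.3471 kJ/s.
weevils: E/h = 0.94/7.9 = 0.119 kJ/s.
Since 0.119 < R, time spent handling weevils is better spent searching.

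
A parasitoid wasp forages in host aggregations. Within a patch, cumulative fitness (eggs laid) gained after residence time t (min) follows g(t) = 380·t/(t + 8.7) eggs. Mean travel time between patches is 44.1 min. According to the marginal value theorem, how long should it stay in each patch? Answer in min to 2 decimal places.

19.59 min

By the marginal value theorem, leave when the instantaneous gain rate g'(t) equals the habitat-wide average g(t)/(T + t).
g'(t) = 380·8.7/(t + 8.7)². Setting 380·8.7/(t+8.7)² = 380t/[(t+8.7)(44.1+t)] gives 8.7(44.1+t) = t(t+8.7), so t² = 8.7×44.1 = 383.7.
t* = √383.7 = 19.59 min.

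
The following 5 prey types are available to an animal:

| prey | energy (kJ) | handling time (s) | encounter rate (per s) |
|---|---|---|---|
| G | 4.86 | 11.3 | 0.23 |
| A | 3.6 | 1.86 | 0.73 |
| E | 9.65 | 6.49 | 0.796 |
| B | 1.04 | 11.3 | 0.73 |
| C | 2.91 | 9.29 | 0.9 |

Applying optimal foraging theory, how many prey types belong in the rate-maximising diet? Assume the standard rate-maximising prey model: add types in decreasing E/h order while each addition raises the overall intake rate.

2

Rank by E/h (kJ/s): A 1.94, E 1.49, G 0.43, C 0.313, B 0.092. Include each in turn until the next type's E/h falls below the running intake rate.
Rate on top 1: 1.115. E: 1.49 > 1.115 → include.
Rate on top 2: 1.37. G: 0.43 < 1.37 → exclude; stop.
Optimal diet: A, E — 2 of 5 types.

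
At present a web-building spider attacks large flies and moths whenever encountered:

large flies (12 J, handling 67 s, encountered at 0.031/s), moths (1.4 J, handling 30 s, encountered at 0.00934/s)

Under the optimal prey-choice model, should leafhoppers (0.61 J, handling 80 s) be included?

No

Intake rate on the current diet: R = (0.031×12 + 0.00934×1.4) / (1 + 0.031×67 + 0.00934×30) = 0.3851/3.357 = 0.1147 J/s.
leafhoppers: E/h = 0.61/80 = 0.007625 J/s.
0.007625 < 0.1147, so adding leafhoppers would lower the average — exclude it.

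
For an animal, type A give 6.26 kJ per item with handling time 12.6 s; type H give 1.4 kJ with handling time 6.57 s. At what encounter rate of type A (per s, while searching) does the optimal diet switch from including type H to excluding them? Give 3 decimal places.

Drop type H once their profitability E₂/h₂ falls below the rate achievable on type A alone: E₂/h₂ = λE₁/(1 + λh₁).
Solve for λ: λE₁h₂ = E₂(1 + λh₁) → λ(E₁h₂ − E₂h₁) = E₂ → λ = E₂/(E₁h₂ − E₂h₁).
λ = 1.4/(6.26×6.57 − 1.4×12.6) = 1.4/23.49 = 0.0596 per s.

0.060 per s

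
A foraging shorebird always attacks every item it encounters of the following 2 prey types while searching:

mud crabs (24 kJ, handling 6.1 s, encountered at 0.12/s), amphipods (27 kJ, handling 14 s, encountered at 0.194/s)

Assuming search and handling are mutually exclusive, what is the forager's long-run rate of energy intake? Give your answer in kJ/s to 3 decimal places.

R = Σλ_iE_i / (1 + Σλ_ih_i)
Numerator: 0.12×24 + 0.194×27 = 8.118
Denominator: 1 + 0.12×6.1 + 0.194×14 = 4.448
R = 8.118/4.448 = 1.825 kJ/s

1.825 kJ/s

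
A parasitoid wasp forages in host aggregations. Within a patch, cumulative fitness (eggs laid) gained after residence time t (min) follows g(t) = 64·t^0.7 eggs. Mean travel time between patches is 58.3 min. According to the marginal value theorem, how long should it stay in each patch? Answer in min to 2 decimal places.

136.03 min

Optimal t* satisfies g'(t*) = g(t*)/(T + t*).
g'(t) = 0.7·64·t^-0.3. Setting 0.7·64·t^-0.3 = 64·t^0.7/(58.3+t) gives 0.7(58.3+t) = t, so 0.30·t = 0.7×58.3.
t* = 0.7×58.3/0.30 = 136 min.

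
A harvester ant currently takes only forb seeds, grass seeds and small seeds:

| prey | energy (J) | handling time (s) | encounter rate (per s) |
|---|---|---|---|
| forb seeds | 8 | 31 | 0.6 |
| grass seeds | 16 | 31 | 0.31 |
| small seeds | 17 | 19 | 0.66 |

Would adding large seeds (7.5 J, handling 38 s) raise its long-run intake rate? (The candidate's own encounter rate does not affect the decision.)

No

Current rate: (0.6×8 + 0.31×16 + 0.66×17)/(1 + 0.6×31 + 0.31×31 + 0.66×19) = 0.5025 J/s.
large seeds: E/h = 7.5/38 = 0.1974 J/s.
0.1974 < 0.5025, so adding large seeds would lower the average — exclude it.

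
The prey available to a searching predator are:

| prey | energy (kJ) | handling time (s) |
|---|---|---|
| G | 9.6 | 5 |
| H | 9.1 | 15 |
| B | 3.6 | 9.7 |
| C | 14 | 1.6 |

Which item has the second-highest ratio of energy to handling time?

G

In descending order of E/h:
C: 14/1.6 = 8.75 kJ/s
G: 9.6/5 = 1.92 kJ/s
H: 9.1/15 = 0.607 kJ/s
B: 3.6/9.7 = 0.371 kJ/s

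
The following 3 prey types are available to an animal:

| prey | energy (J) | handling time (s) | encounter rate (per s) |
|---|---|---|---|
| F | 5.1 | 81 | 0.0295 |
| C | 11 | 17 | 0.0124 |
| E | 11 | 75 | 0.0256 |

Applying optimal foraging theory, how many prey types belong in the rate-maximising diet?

2

Rank by E/h (J/s): C 0.647, E 0.147, F 0.063. Include each in turn until the next type's E/h falls below the running intake rate.
Rate on top 1: 0.1127. E: 0.147 > 0.1127 → include.
Rate on top 2: 0.1335. F: 0.063 < 0.1335 → exclude; stop.
Optimal diet: C, E — 2 of 3 types.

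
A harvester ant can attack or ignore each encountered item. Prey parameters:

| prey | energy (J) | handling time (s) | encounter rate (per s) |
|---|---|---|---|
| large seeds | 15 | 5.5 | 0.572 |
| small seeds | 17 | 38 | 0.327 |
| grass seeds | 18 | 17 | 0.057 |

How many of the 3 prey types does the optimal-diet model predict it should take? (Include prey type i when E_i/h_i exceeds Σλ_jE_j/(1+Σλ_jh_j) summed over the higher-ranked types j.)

Profitabilities (E/h, J/s): large seeds 2.73, grass seeds 1.06, small seeds 0.447. Add prey in this order while the next type's profitability exceeds the intake rate on those already taken.
Rate on top 1: 2.069. grass seeds: 1.06 < 2.069 → exclude; stop.
Optimal diet: large seeds — 1 of 3 types.

1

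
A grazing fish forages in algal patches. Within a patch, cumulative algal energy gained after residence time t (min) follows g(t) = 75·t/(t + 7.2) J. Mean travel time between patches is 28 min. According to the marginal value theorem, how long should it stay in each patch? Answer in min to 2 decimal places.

By the marginal value theorem, leave when the instantaneous gain rate g'(t) equals the habitat-wide average g(t)/(T + t).
g'(t) = 75·7.2/(t + 7.2)². Setting 75·7.2/(t+7.2)² = 75t/[(t+7.2)(28+t)] gives 7.2(28+t) = t(t+7.2), so t² = 7.2×28 = 201.6.
t* = √201.6 = 14.2 min.

14.20 min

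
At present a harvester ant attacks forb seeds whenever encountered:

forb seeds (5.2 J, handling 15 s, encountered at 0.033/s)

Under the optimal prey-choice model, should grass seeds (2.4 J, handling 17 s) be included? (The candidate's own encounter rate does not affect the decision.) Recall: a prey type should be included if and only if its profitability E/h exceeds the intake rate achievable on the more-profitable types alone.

Intake rate on the current diet: R = (0.033×5.2) / (1 + 0.033×15) = 0.1716/1.495 = 0.1148 J/s.
Profitability of grass seeds: 2.4/17 = 0.1412 J/s.
0.1412 > 0.1148, so adding grass seeds raises the average — include it.

Yes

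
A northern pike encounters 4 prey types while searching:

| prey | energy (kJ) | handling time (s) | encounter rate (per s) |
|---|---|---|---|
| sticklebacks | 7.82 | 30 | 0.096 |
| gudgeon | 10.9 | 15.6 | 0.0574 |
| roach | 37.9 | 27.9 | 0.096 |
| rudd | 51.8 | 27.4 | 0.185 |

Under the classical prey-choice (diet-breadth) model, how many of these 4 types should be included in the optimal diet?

1

Profitabilities (E/h, kJ/s): rudd 1.89, roach 1.36, gudgeon 0.699, sticklebacks 0.261. Add prey in this order while the next type's profitability exceeds the intake rate on those already taken.
Rate on top 1: 1.579. roach: 1.36 < 1.579 → exclude; stop.
Optimal diet: rudd — 1 of 4 types.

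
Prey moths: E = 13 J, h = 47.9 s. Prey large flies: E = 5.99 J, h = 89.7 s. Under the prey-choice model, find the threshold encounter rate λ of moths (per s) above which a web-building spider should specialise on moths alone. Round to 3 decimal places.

0.007 per s

At the threshold, the rate on moths alone equals the profitability of large flies: λ·13/(1 + λ·47.9) = 5.99/89.7 = 0.06678.
Rearranging, λ(13 − 0.06678×47.9) = 0.06678, so λ = 0.06678/9.801 = 0.006813 per s.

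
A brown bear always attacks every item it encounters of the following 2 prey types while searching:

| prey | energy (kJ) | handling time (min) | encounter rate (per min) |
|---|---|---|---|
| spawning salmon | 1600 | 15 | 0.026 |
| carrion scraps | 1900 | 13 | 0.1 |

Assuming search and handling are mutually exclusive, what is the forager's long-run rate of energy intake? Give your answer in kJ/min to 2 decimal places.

86.10 kJ/min

R = (0.026×1600 + 0.1×1900) / (1 + 0.026×15 + 0.1×13) = 231.6/2.69 = 86.1 kJ/min.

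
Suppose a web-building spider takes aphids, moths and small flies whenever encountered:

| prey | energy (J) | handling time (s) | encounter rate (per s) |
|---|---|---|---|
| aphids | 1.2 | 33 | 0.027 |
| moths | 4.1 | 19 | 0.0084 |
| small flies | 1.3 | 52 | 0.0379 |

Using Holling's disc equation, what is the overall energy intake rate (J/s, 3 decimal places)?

R = (0.027×1.2 + 0.0084×4.1 + 0.0379×1.3) / (1 + 0.027×33 + 0.0084×19 + 0.0379×52) = 0.1161/4.021 = 0.02887 J/s.

0.029 J/s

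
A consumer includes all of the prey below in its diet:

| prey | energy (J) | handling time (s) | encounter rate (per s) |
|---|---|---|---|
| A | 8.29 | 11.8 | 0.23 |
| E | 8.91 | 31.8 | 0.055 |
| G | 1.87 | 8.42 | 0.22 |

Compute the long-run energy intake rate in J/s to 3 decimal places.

R = (0.23×8.29 + 0.055×8.91 + 0.22×1.87) / (1 + 0.23×11.8 + 0.055×31.8 + 0.22×8.42) = 2.808/7.315 = 0.3839 J/s.

0.384 J/s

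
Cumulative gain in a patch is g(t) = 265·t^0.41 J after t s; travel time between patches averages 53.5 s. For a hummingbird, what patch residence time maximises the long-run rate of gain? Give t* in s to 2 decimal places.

37.18 s

Maximise g(t)/(T+t): set derivative to zero → g'(t)(T+t) = g(t).
g'(t) = 0.41·265·t^-0.59. Setting 0.41·265·t^-0.59 = 265·t^0.41/(53.5+t) gives 0.41(53.5+t) = t, so 0.59·t = 0.41×53.5.
t* = 0.41×53.5/0.59 = 37.18 s.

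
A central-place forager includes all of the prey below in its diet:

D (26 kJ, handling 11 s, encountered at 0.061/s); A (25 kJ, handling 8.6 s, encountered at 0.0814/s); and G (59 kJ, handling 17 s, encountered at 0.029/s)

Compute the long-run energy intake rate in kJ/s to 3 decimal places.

1.862 kJ/s

R = (0.061×26 + 0.0814×25 + 0.029×59) / (1 + 0.061×11 + 0.0814×8.6 + 0.029×17) = 5.332/2.864 = 1.862 kJ/s.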